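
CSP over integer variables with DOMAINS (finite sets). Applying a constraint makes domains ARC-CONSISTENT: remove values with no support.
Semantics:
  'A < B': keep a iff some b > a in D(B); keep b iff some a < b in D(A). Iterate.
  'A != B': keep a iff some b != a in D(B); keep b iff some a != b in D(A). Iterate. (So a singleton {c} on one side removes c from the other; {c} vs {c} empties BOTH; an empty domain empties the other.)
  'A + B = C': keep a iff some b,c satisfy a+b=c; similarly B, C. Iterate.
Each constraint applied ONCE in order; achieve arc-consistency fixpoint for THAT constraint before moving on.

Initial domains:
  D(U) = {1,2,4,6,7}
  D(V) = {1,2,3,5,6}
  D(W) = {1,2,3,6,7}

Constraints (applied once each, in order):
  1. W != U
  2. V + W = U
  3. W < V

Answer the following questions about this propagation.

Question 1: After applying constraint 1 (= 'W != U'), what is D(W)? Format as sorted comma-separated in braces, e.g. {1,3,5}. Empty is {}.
Constraint 1 (W != U) on D(W)={1,2,3,6,7} D(U)={1,2,4,6,7}: no change
So after constraint 1: D(W) = {1,2,3,6,7}

Answer: {1,2,3,6,7}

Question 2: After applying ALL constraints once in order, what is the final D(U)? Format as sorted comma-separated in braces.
Constraint 1 (W != U) on D(W)={1,2,3,6,7} D(U)={1,2,4,6,7}: no change
Constraint 2 (V + W = U) on D(V)={1,2,3,5,6} D(W)={1,2,3,6,7} D(U)={1,2,4,6,7}: W {1,2,3,6,7}->{1,2,3,6}; U {1,2,4,6,7}->{2,4,6,7}
Constraint 3 (W < V) on D(W)={1,2,3,6} D(V)={1,2,3,5,6}: W {1,2,3,6}->{1,2,3}; V {1,2,3,5,6}->{2,3,5,6}
So after all 3 constraints: D(U) = {2,4,6,7}

Answer: {2,4,6,7}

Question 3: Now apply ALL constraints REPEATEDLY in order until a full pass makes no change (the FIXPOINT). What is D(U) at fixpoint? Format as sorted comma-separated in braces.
pass 0 (initial): D(U)={1,2,4,6,7}
pass 1: U {1,2,4,6,7}->{2,4,6,7}; V {1,2,3,5,6}->{2,3,5,6}; W {1,2,3,6,7}->{1,2,3}
pass 2: U {2,4,6,7}->{4,6,7}
pass 3: no change
Fixpoint after 3 passes: D(U) = {4,6,7}

Answer: {4,6,7}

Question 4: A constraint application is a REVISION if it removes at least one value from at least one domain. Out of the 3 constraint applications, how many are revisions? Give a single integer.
Answer: 2

Derivation:
Constraint 1 (W != U) on D(W)={1,2,3,6,7} D(U)={1,2,4,6,7}: no change => not a revision
Constraint 2 (V + W = U) on D(V)={1,2,3,5,6} D(W)={1,2,3,6,7} D(U)={1,2,4,6,7}: W {1,2,3,6,7}->{1,2,3,6}; U {1,2,4,6,7}->{2,4,6,7} => REVISION
Constraint 3 (W < V) on D(W)={1,2,3,6} D(V)={1,2,3,5,6}: W {1,2,3,6}->{1,2,3}; V {1,2,3,5,6}->{2,3,5,6} => REVISION
Total revisions = 2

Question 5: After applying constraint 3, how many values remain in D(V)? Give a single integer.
Constraint 1 (W != U) on D(W)={1,2,3,6,7} D(U)={1,2,4,6,7}: no change
Constraint 2 (V + W = U) on D(V)={1,2,3,5,6} D(W)={1,2,3,6,7} D(U)={1,2,4,6,7}: W {1,2,3,6,7}->{1,2,3,6}; U {1,2,4,6,7}->{2,4,6,7}
Constraint 3 (W < V) on D(W)={1,2,3,6} D(V)={1,2,3,5,6}: W {1,2,3,6}->{1,2,3}; V {1,2,3,5,6}->{2,3,5,6}
So after constraint 3: D(V)={2,3,5,6}, size = 4

Answer: 4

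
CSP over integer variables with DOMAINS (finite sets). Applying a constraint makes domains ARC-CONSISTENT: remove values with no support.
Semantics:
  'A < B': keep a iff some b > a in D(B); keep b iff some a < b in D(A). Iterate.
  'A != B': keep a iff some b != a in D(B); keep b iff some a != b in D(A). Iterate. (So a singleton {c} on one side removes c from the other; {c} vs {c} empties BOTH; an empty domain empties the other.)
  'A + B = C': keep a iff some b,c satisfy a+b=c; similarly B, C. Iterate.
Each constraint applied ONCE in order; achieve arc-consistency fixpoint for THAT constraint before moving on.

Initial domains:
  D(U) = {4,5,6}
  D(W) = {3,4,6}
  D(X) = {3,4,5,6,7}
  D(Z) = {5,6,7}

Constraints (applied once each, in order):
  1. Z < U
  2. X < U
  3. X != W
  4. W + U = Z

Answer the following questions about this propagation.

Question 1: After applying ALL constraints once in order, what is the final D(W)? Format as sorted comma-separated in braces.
Answer: {}

Derivation:
Constraint 1 (Z < U) on D(Z)={5,6,7} D(U)={4,5,6}: Z {5,6,7}->{5}; U {4,5,6}->{6}
Constraint 2 (X < U) on D(X)={3,4,5,6,7} D(U)={6}: X {3,4,5,6,7}->{3,4,5}
Constraint 3 (X != W) on D(X)={3,4,5} D(W)={3,4,6}: no change
Constraint 4 (W + U = Z) on D(W)={3,4,6} D(U)={6} D(Z)={5}: W {3,4,6}->{}; U {6}->{}; Z {5}->{}
So after all 4 constraints: D(W) = {}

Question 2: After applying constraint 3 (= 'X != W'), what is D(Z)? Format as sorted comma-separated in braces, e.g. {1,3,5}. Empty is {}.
Constraint 1 (Z < U) on D(Z)={5,6,7} D(U)={4,5,6}: Z {5,6,7}->{5}; U {4,5,6}->{6}
Constraint 2 (X < U) on D(X)={3,4,5,6,7} D(U)={6}: X {3,4,5,6,7}->{3,4,5}
Constraint 3 (X != W) on D(X)={3,4,5} D(W)={3,4,6}: no change
So after constraint 3: D(Z) = {5}

Answer: {5}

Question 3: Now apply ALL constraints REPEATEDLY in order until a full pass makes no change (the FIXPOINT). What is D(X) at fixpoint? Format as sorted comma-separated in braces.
Answer: {}

Derivation:
pass 0 (initial): D(X)={3,4,5,6,7}
pass 1: U {4,5,6}->{}; W {3,4,6}->{}; X {3,4,5,6,7}->{3,4,5}; Z {5,6,7}->{}
pass 2: X {3,4,5}->{}
pass 3: no change
Fixpoint after 3 passes: D(X) = {}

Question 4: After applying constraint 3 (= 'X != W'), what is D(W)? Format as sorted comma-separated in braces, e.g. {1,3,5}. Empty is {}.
Answer: {3,4,6}

Derivation:
Constraint 1 (Z < U) on D(Z)={5,6,7} D(U)={4,5,6}: Z {5,6,7}->{5}; U {4,5,6}->{6}
Constraint 2 (X < U) on D(X)={3,4,5,6,7} D(U)={6}: X {3,4,5,6,7}->{3,4,5}
Constraint 3 (X != W) on D(X)={3,4,5} D(W)={3,4,6}: no change
So after constraint 3: D(W) = {3,4,6}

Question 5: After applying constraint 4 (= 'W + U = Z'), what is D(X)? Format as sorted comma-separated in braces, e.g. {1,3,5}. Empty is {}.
Constraint 1 (Z < U) on D(Z)={5,6,7} D(U)={4,5,6}: Z {5,6,7}->{5}; U {4,5,6}->{6}
Constraint 2 (X < U) on D(X)={3,4,5,6,7} D(U)={6}: X {3,4,5,6,7}->{3,4,5}
Constraint 3 (X != W) on D(X)={3,4,5} D(W)={3,4,6}: no change
Constraint 4 (W + U = Z) on D(W)={3,4,6} D(U)={6} D(Z)={5}: W {3,4,6}->{}; U {6}->{}; Z {5}->{}
So after constraint 4: D(X) = {3,4,5}

Answer: {3,4,5}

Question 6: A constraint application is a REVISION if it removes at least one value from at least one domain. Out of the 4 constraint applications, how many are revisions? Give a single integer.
Constraint 1 (Z < U) on D(Z)={5,6,7} D(U)={4,5,6}: Z {5,6,7}->{5}; U {4,5,6}->{6} => REVISION
Constraint 2 (X < U) on D(X)={3,4,5,6,7} D(U)={6}: X {3,4,5,6,7}->{3,4,5} => REVISION
Constraint 3 (X != W) on D(X)={3,4,5} D(W)={3,4,6}: no change => not a revision
Constraint 4 (W + U = Z) on D(W)={3,4,6} D(U)={6} D(Z)={5}: W {3,4,6}->{}; U {6}->{}; Z {5}->{} => REVISION
Total revisions = 3

Answer: 3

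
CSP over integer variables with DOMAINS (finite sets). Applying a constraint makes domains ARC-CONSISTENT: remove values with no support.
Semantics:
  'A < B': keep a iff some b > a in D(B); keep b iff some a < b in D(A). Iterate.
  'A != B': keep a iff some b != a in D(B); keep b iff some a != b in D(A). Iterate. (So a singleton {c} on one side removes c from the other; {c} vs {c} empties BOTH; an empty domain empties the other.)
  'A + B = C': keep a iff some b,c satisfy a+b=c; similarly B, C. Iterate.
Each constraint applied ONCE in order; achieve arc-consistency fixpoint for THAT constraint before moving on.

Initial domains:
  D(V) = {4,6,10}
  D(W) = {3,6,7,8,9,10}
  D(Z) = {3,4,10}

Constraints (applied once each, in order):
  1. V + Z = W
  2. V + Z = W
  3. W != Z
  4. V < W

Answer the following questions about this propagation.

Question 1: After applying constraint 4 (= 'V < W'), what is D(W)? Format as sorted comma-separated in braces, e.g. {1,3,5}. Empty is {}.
Answer: {7,8,9,10}

Derivation:
Constraint 1 (V + Z = W) on D(V)={4,6,10} D(Z)={3,4,10} D(W)={3,6,7,8,9,10}: V {4,6,10}->{4,6}; Z {3,4,10}->{3,4}; W {3,6,7,8,9,10}->{7,8,9,10}
Constraint 2 (V + Z = W) on D(V)={4,6} D(Z)={3,4} D(W)={7,8,9,10}: no change
Constraint 3 (W != Z) on D(W)={7,8,9,10} D(Z)={3,4}: no change
Constraint 4 (V < W) on D(V)={4,6} D(W)={7,8,9,10}: no change
So after constraint 4: D(W) = {7,8,9,10}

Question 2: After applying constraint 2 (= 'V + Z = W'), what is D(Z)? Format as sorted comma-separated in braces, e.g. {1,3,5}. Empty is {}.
Answer: {3,4}

Derivation:
Constraint 1 (V + Z = W) on D(V)={4,6,10} D(Z)={3,4,10} D(W)={3,6,7,8,9,10}: V {4,6,10}->{4,6}; Z {3,4,10}->{3,4}; W {3,6,7,8,9,10}->{7,8,9,10}
Constraint 2 (V + Z = W) on D(V)={4,6} D(Z)={3,4} D(W)={7,8,9,10}: no change
So after constraint 2: D(Z) = {3,4}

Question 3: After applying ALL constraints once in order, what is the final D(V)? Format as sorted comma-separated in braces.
Constraint 1 (V + Z = W) on D(V)={4,6,10} D(Z)={3,4,10} D(W)={3,6,7,8,9,10}: V {4,6,10}->{4,6}; Z {3,4,10}->{3,4}; W {3,6,7,8,9,10}->{7,8,9,10}
Constraint 2 (V + Z = W) on D(V)={4,6} D(Z)={3,4} D(W)={7,8,9,10}: no change
Constraint 3 (W != Z) on D(W)={7,8,9,10} D(Z)={3,4}: no change
Constraint 4 (V < W) on D(V)={4,6} D(W)={7,8,9,10}: no change
So after all 4 constraints: D(V) = {4,6}

Answer: {4,6}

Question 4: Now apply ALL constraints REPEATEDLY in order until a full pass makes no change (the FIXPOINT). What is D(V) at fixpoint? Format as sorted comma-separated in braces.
pass 0 (initial): D(V)={4,6,10}
pass 1: V {4,6,10}->{4,6}; W {3,6,7,8,9,10}->{7,8,9,10}; Z {3,4,10}->{3,4}
pass 2: no change
Fixpoint after 2 passes: D(V) = {4,6}

Answer: {4,6}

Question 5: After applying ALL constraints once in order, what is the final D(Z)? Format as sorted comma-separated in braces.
Answer: {3,4}

Derivation:
Constraint 1 (V + Z = W) on D(V)={4,6,10} D(Z)={3,4,10} D(W)={3,6,7,8,9,10}: V {4,6,10}->{4,6}; Z {3,4,10}->{3,4}; W {3,6,7,8,9,10}->{7,8,9,10}
Constraint 2 (V + Z = W) on D(V)={4,6} D(Z)={3,4} D(W)={7,8,9,10}: no change
Constraint 3 (W != Z) on D(W)={7,8,9,10} D(Z)={3,4}: no change
Constraint 4 (V < W) on D(V)={4,6} D(W)={7,8,9,10}: no change
So after all 4 constraints: D(Z) = {3,4}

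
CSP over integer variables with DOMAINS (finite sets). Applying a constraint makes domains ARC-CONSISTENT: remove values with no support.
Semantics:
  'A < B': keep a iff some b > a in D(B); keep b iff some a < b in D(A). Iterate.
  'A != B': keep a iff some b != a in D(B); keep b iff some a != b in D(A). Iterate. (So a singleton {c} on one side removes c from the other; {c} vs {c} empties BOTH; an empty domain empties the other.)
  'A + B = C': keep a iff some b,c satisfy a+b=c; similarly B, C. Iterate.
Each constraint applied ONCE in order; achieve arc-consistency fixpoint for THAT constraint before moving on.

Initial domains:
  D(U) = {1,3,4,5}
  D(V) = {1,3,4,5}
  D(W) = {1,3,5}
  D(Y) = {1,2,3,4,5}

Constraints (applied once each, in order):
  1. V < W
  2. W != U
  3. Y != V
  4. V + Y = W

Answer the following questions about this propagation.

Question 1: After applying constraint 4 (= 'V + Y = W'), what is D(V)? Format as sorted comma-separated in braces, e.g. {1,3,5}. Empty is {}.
Constraint 1 (V < W) on D(V)={1,3,4,5} D(W)={1,3,5}: V {1,3,4,5}->{1,3,4}; W {1,3,5}->{3,5}
Constraint 2 (W != U) on D(W)={3,5} D(U)={1,3,4,5}: no change
Constraint 3 (Y != V) on D(Y)={1,2,3,4,5} D(V)={1,3,4}: no change
Constraint 4 (V + Y = W) on D(V)={1,3,4} D(Y)={1,2,3,4,5} D(W)={3,5}: Y {1,2,3,4,5}->{1,2,4}
So after constraint 4: D(V) = {1,3,4}

Answer: {1,3,4}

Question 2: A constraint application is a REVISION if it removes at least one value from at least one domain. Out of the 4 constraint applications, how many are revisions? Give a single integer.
Answer: 2

Derivation:
Constraint 1 (V < W) on D(V)={1,3,4,5} D(W)={1,3,5}: V {1,3,4,5}->{1,3,4}; W {1,3,5}->{3,5} => REVISION
Constraint 2 (W != U) on D(W)={3,5} D(U)={1,3,4,5}: no change => not a revision
Constraint 3 (Y != V) on D(Y)={1,2,3,4,5} D(V)={1,3,4}: no change => not a revision
Constraint 4 (V + Y = W) on D(V)={1,3,4} D(Y)={1,2,3,4,5} D(W)={3,5}: Y {1,2,3,4,5}->{1,2,4} => REVISION
Total revisions = 2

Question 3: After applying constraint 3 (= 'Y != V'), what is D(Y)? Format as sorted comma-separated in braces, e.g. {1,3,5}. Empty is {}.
Constraint 1 (V < W) on D(V)={1,3,4,5} D(W)={1,3,5}: V {1,3,4,5}->{1,3,4}; W {1,3,5}->{3,5}
Constraint 2 (W != U) on D(W)={3,5} D(U)={1,3,4,5}: no change
Constraint 3 (Y != V) on D(Y)={1,2,3,4,5} D(V)={1,3,4}: no change
So after constraint 3: D(Y) = {1,2,3,4,5}

Answer: {1,2,3,4,5}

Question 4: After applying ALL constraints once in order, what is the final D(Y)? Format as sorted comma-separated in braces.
Answer: {1,2,4}

Derivation:
Constraint 1 (V < W) on D(V)={1,3,4,5} D(W)={1,3,5}: V {1,3,4,5}->{1,3,4}; W {1,3,5}->{3,5}
Constraint 2 (W != U) on D(W)={3,5} D(U)={1,3,4,5}: no change
Constraint 3 (Y != V) on D(Y)={1,2,3,4,5} D(V)={1,3,4}: no change
Constraint 4 (V + Y = W) on D(V)={1,3,4} D(Y)={1,2,3,4,5} D(W)={3,5}: Y {1,2,3,4,5}->{1,2,4}
So after all 4 constraints: D(Y) = {1,2,4}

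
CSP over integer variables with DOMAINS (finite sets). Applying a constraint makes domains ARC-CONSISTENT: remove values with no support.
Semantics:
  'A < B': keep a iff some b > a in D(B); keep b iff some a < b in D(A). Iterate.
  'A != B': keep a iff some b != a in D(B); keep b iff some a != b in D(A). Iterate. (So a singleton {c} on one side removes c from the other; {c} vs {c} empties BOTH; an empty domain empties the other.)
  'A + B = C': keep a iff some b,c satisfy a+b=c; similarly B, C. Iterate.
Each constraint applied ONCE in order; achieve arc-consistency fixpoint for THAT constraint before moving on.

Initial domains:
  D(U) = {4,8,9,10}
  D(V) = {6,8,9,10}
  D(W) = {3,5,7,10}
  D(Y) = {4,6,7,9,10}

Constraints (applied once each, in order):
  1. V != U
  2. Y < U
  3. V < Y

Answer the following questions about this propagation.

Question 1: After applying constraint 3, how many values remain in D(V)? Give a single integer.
Constraint 1 (V != U) on D(V)={6,8,9,10} D(U)={4,8,9,10}: no change
Constraint 2 (Y < U) on D(Y)={4,6,7,9,10} D(U)={4,8,9,10}: Y {4,6,7,9,10}->{4,6,7,9}; U {4,8,9,10}->{8,9,10}
Constraint 3 (V < Y) on D(V)={6,8,9,10} D(Y)={4,6,7,9}: V {6,8,9,10}->{6,8}; Y {4,6,7,9}->{7,9}
So after constraint 3: D(V)={6,8}, size = 2

Answer: 2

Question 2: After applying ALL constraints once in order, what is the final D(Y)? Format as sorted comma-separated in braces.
Answer: {7,9}

Derivation:
Constraint 1 (V != U) on D(V)={6,8,9,10} D(U)={4,8,9,10}: no change
Constraint 2 (Y < U) on D(Y)={4,6,7,9,10} D(U)={4,8,9,10}: Y {4,6,7,9,10}->{4,6,7,9}; U {4,8,9,10}->{8,9,10}
Constraint 3 (V < Y) on D(V)={6,8,9,10} D(Y)={4,6,7,9}: V {6,8,9,10}->{6,8}; Y {4,6,7,9}->{7,9}
So after all 3 constraints: D(Y) = {7,9}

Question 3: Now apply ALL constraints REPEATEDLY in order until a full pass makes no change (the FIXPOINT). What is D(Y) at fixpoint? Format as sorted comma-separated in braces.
Answer: {7,9}

Derivation:
pass 0 (initial): D(Y)={4,6,7,9,10}
pass 1: U {4,8,9,10}->{8,9,10}; V {6,8,9,10}->{6,8}; Y {4,6,7,9,10}->{7,9}
pass 2: no change
Fixpoint after 2 passes: D(Y) = {7,9}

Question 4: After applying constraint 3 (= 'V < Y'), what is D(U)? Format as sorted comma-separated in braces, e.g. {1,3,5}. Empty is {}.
Answer: {8,9,10}

Derivation:
Constraint 1 (V != U) on D(V)={6,8,9,10} D(U)={4,8,9,10}: no change
Constraint 2 (Y < U) on D(Y)={4,6,7,9,10} D(U)={4,8,9,10}: Y {4,6,7,9,10}->{4,6,7,9}; U {4,8,9,10}->{8,9,10}
Constraint 3 (V < Y) on D(V)={6,8,9,10} D(Y)={4,6,7,9}: V {6,8,9,10}->{6,8}; Y {4,6,7,9}->{7,9}
So after constraint 3: D(U) = {8,9,10}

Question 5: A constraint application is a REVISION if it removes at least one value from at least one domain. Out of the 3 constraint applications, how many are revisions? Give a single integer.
Answer: 2

Derivation:
Constraint 1 (V != U) on D(V)={6,8,9,10} D(U)={4,8,9,10}: no change => not a revision
Constraint 2 (Y < U) on D(Y)={4,6,7,9,10} D(U)={4,8,9,10}: Y {4,6,7,9,10}->{4,6,7,9}; U {4,8,9,10}->{8,9,10} => REVISION
Constraint 3 (V < Y) on D(V)={6,8,9,10} D(Y)={4,6,7,9}: V {6,8,9,10}->{6,8}; Y {4,6,7,9}->{7,9} => REVISION
Total revisions = 2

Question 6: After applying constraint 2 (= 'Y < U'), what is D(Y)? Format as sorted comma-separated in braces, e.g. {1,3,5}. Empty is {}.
Answer: {4,6,7,9}

Derivation:
Constraint 1 (V != U) on D(V)={6,8,9,10} D(U)={4,8,9,10}: no change
Constraint 2 (Y < U) on D(Y)={4,6,7,9,10} D(U)={4,8,9,10}: Y {4,6,7,9,10}->{4,6,7,9}; U {4,8,9,10}->{8,9,10}
So after constraint 2: D(Y) = {4,6,7,9}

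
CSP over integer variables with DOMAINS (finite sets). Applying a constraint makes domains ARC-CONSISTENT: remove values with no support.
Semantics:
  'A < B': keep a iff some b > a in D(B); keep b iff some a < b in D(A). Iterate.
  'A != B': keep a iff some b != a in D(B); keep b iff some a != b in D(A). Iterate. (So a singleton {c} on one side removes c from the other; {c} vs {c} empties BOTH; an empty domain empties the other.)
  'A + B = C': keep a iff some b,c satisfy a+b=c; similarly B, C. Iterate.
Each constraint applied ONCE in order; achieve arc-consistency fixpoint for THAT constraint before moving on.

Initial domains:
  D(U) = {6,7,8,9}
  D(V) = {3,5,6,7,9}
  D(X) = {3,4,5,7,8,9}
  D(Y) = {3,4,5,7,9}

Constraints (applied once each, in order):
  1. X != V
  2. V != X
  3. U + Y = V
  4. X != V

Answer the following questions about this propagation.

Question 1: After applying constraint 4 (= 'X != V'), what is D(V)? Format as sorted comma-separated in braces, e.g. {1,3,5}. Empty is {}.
Constraint 1 (X != V) on D(X)={3,4,5,7,8,9} D(V)={3,5,6,7,9}: no change
Constraint 2 (V != X) on D(V)={3,5,6,7,9} D(X)={3,4,5,7,8,9}: no change
Constraint 3 (U + Y = V) on D(U)={6,7,8,9} D(Y)={3,4,5,7,9} D(V)={3,5,6,7,9}: U {6,7,8,9}->{6}; Y {3,4,5,7,9}->{3}; V {3,5,6,7,9}->{9}
Constraint 4 (X != V) on D(X)={3,4,5,7,8,9} D(V)={9}: X {3,4,5,7,8,9}->{3,4,5,7,8}
So after constraint 4: D(V) = {9}

Answer: {9}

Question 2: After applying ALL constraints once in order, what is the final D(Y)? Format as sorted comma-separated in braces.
Constraint 1 (X != V) on D(X)={3,4,5,7,8,9} D(V)={3,5,6,7,9}: no change
Constraint 2 (V != X) on D(V)={3,5,6,7,9} D(X)={3,4,5,7,8,9}: no change
Constraint 3 (U + Y = V) on D(U)={6,7,8,9} D(Y)={3,4,5,7,9} D(V)={3,5,6,7,9}: U {6,7,8,9}->{6}; Y {3,4,5,7,9}->{3}; V {3,5,6,7,9}->{9}
Constraint 4 (X != V) on D(X)={3,4,5,7,8,9} D(V)={9}: X {3,4,5,7,8,9}->{3,4,5,7,8}
So after all 4 constraints: D(Y) = {3}

Answer: {3}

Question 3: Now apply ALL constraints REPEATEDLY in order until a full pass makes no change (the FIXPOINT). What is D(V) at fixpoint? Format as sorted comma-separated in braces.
pass 0 (initial): D(V)={3,5,6,7,9}
pass 1: U {6,7,8,9}->{6}; V {3,5,6,7,9}->{9}; X {3,4,5,7,8,9}->{3,4,5,7,8}; Y {3,4,5,7,9}->{3}
pass 2: no change
Fixpoint after 2 passes: D(V) = {9}

Answer: {9}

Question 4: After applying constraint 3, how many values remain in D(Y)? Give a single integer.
Answer: 1

Derivation:
Constraint 1 (X != V) on D(X)={3,4,5,7,8,9} D(V)={3,5,6,7,9}: no change
Constraint 2 (V != X) on D(V)={3,5,6,7,9} D(X)={3,4,5,7,8,9}: no change
Constraint 3 (U + Y = V) on D(U)={6,7,8,9} D(Y)={3,4,5,7,9} D(V)={3,5,6,7,9}: U {6,7,8,9}->{6}; Y {3,4,5,7,9}->{3}; V {3,5,6,7,9}->{9}
So after constraint 3: D(Y)={3}, size = 1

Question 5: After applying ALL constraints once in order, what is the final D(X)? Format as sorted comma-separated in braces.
Constraint 1 (X != V) on D(X)={3,4,5,7,8,9} D(V)={3,5,6,7,9}: no change
Constraint 2 (V != X) on D(V)={3,5,6,7,9} D(X)={3,4,5,7,8,9}: no change
Constraint 3 (U + Y = V) on D(U)={6,7,8,9} D(Y)={3,4,5,7,9} D(V)={3,5,6,7,9}: U {6,7,8,9}->{6}; Y {3,4,5,7,9}->{3}; V {3,5,6,7,9}->{9}
Constraint 4 (X != V) on D(X)={3,4,5,7,8,9} D(V)={9}: X {3,4,5,7,8,9}->{3,4,5,7,8}
So after all 4 constraints: D(X) = {3,4,5,7,8}

Answer: {3,4,5,7,8}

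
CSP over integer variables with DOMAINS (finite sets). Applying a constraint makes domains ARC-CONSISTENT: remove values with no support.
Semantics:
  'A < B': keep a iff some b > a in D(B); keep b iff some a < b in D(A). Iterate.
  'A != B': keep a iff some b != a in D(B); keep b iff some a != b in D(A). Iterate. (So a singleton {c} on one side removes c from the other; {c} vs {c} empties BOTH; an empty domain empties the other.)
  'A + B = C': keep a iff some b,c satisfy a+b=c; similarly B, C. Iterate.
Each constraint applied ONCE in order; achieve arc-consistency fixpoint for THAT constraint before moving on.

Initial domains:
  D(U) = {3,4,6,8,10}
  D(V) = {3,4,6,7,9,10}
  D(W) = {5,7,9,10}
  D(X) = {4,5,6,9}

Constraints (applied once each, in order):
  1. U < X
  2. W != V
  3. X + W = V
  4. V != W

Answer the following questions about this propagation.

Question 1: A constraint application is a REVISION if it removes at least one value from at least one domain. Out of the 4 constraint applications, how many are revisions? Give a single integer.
Constraint 1 (U < X) on D(U)={3,4,6,8,10} D(X)={4,5,6,9}: U {3,4,6,8,10}->{3,4,6,8} => REVISION
Constraint 2 (W != V) on D(W)={5,7,9,10} D(V)={3,4,6,7,9,10}: no change => not a revision
Constraint 3 (X + W = V) on D(X)={4,5,6,9} D(W)={5,7,9,10} D(V)={3,4,6,7,9,10}: X {4,5,6,9}->{4,5}; W {5,7,9,10}->{5}; V {3,4,6,7,9,10}->{9,10} => REVISION
Constraint 4 (V != W) on D(V)={9,10} D(W)={5}: no change => not a revision
Total revisions = 2

Answer: 2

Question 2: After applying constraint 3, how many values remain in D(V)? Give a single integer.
Constraint 1 (U < X) on D(U)={3,4,6,8,10} D(X)={4,5,6,9}: U {3,4,6,8,10}->{3,4,6,8}
Constraint 2 (W != V) on D(W)={5,7,9,10} D(V)={3,4,6,7,9,10}: no change
Constraint 3 (X + W = V) on D(X)={4,5,6,9} D(W)={5,7,9,10} D(V)={3,4,6,7,9,10}: X {4,5,6,9}->{4,5}; W {5,7,9,10}->{5}; V {3,4,6,7,9,10}->{9,10}
So after constraint 3: D(V)={9,10}, size = 2

Answer: 2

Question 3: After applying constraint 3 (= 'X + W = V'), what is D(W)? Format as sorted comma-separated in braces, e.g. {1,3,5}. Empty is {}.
Answer: {5}

Derivation:
Constraint 1 (U < X) on D(U)={3,4,6,8,10} D(X)={4,5,6,9}: U {3,4,6,8,10}->{3,4,6,8}
Constraint 2 (W != V) on D(W)={5,7,9,10} D(V)={3,4,6,7,9,10}: no change
Constraint 3 (X + W = V) on D(X)={4,5,6,9} D(W)={5,7,9,10} D(V)={3,4,6,7,9,10}: X {4,5,6,9}->{4,5}; W {5,7,9,10}->{5}; V {3,4,6,7,9,10}->{9,10}
So after constraint 3: D(W) = {5}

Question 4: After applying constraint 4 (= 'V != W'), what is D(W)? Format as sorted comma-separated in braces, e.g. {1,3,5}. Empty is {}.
Answer: {5}

Derivation:
Constraint 1 (U < X) on D(U)={3,4,6,8,10} D(X)={4,5,6,9}: U {3,4,6,8,10}->{3,4,6,8}
Constraint 2 (W != V) on D(W)={5,7,9,10} D(V)={3,4,6,7,9,10}: no change
Constraint 3 (X + W = V) on D(X)={4,5,6,9} D(W)={5,7,9,10} D(V)={3,4,6,7,9,10}: X {4,5,6,9}->{4,5}; W {5,7,9,10}->{5}; V {3,4,6,7,9,10}->{9,10}
Constraint 4 (V != W) on D(V)={9,10} D(W)={5}: no change
So after constraint 4: D(W) = {5}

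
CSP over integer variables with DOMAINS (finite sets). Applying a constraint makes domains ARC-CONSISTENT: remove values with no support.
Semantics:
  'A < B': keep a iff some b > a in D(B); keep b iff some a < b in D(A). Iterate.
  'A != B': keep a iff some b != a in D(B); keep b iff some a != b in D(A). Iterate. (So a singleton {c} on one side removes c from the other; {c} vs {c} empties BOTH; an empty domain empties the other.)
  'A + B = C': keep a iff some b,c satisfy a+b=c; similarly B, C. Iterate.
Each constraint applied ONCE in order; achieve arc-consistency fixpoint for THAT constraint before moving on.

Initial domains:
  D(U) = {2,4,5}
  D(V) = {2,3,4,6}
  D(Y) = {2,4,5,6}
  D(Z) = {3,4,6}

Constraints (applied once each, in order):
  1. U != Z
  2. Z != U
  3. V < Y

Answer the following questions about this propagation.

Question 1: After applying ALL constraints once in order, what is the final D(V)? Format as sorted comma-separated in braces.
Constraint 1 (U != Z) on D(U)={2,4,5} D(Z)={3,4,6}: no change
Constraint 2 (Z != U) on D(Z)={3,4,6} D(U)={2,4,5}: no change
Constraint 3 (V < Y) on D(V)={2,3,4,6} D(Y)={2,4,5,6}: V {2,3,4,6}->{2,3,4}; Y {2,4,5,6}->{4,5,6}
So after all 3 constraints: D(V) = {2,3,4}

Answer: {2,3,4}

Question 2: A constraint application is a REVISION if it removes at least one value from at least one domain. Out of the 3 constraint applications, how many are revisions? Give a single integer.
Answer: 1

Derivation:
Constraint 1 (U != Z) on D(U)={2,4,5} D(Z)={3,4,6}: no change => not a revision
Constraint 2 (Z != U) on D(Z)={3,4,6} D(U)={2,4,5}: no change => not a revision
Constraint 3 (V < Y) on D(V)={2,3,4,6} D(Y)={2,4,5,6}: V {2,3,4,6}->{2,3,4}; Y {2,4,5,6}->{4,5,6} => REVISION
Total revisions = 1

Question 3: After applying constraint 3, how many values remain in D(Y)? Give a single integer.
Constraint 1 (U != Z) on D(U)={2,4,5} D(Z)={3,4,6}: no change
Constraint 2 (Z != U) on D(Z)={3,4,6} D(U)={2,4,5}: no change
Constraint 3 (V < Y) on D(V)={2,3,4,6} D(Y)={2,4,5,6}: V {2,3,4,6}->{2,3,4}; Y {2,4,5,6}->{4,5,6}
So after constraint 3: D(Y)={4,5,6}, size = 3

Answer: 3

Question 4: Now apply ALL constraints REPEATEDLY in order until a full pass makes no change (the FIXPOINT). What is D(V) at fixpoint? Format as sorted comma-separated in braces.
Answer: {2,3,4}

Derivation:
pass 0 (initial): D(V)={2,3,4,6}
pass 1: V {2,3,4,6}->{2,3,4}; Y {2,4,5,6}->{4,5,6}
pass 2: no change
Fixpoint after 2 passes: D(V) = {2,3,4}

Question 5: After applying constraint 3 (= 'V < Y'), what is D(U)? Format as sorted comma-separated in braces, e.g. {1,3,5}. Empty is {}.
Constraint 1 (U != Z) on D(U)={2,4,5} D(Z)={3,4,6}: no change
Constraint 2 (Z != U) on D(Z)={3,4,6} D(U)={2,4,5}: no change
Constraint 3 (V < Y) on D(V)={2,3,4,6} D(Y)={2,4,5,6}: V {2,3,4,6}->{2,3,4}; Y {2,4,5,6}->{4,5,6}
So after constraint 3: D(U) = {2,4,5}

Answer: {2,4,5}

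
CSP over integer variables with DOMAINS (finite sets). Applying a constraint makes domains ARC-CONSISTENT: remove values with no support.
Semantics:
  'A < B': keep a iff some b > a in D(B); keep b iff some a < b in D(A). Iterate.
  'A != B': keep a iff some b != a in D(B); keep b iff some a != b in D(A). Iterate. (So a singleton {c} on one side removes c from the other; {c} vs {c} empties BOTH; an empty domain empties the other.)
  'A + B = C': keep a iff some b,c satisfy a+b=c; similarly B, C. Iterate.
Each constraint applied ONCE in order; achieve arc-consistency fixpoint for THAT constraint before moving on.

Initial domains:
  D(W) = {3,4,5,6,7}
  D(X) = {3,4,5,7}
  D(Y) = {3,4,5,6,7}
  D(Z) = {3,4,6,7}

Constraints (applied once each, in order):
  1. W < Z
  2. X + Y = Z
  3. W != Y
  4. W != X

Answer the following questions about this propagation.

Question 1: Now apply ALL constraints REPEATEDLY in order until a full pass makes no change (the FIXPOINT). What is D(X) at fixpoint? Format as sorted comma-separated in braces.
Answer: {3,4}

Derivation:
pass 0 (initial): D(X)={3,4,5,7}
pass 1: W {3,4,5,6,7}->{3,4,5,6}; X {3,4,5,7}->{3,4}; Y {3,4,5,6,7}->{3,4}; Z {3,4,6,7}->{6,7}
pass 2: no change
Fixpoint after 2 passes: D(X) = {3,4}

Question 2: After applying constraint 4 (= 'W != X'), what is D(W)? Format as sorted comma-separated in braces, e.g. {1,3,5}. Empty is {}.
Answer: {3,4,5,6}

Derivation:
Constraint 1 (W < Z) on D(W)={3,4,5,6,7} D(Z)={3,4,6,7}: W {3,4,5,6,7}->{3,4,5,6}; Z {3,4,6,7}->{4,6,7}
Constraint 2 (X + Y = Z) on D(X)={3,4,5,7} D(Y)={3,4,5,6,7} D(Z)={4,6,7}: X {3,4,5,7}->{3,4}; Y {3,4,5,6,7}->{3,4}; Z {4,6,7}->{6,7}
Constraint 3 (W != Y) on D(W)={3,4,5,6} D(Y)={3,4}: no change
Constraint 4 (W != X) on D(W)={3,4,5,6} D(X)={3,4}: no change
So after constraint 4: D(W) = {3,4,5,6}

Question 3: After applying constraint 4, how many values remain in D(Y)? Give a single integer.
Answer: 2

Derivation:
Constraint 1 (W < Z) on D(W)={3,4,5,6,7} D(Z)={3,4,6,7}: W {3,4,5,6,7}->{3,4,5,6}; Z {3,4,6,7}->{4,6,7}
Constraint 2 (X + Y = Z) on D(X)={3,4,5,7} D(Y)={3,4,5,6,7} D(Z)={4,6,7}: X {3,4,5,7}->{3,4}; Y {3,4,5,6,7}->{3,4}; Z {4,6,7}->{6,7}
Constraint 3 (W != Y) on D(W)={3,4,5,6} D(Y)={3,4}: no change
Constraint 4 (W != X) on D(W)={3,4,5,6} D(X)={3,4}: no change
So after constraint 4: D(Y)={3,4}, size = 2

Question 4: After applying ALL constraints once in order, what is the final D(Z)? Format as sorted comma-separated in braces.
Constraint 1 (W < Z) on D(W)={3,4,5,6,7} D(Z)={3,4,6,7}: W {3,4,5,6,7}->{3,4,5,6}; Z {3,4,6,7}->{4,6,7}
Constraint 2 (X + Y = Z) on D(X)={3,4,5,7} D(Y)={3,4,5,6,7} D(Z)={4,6,7}: X {3,4,5,7}->{3,4}; Y {3,4,5,6,7}->{3,4}; Z {4,6,7}->{6,7}
Constraint 3 (W != Y) on D(W)={3,4,5,6} D(Y)={3,4}: no change
Constraint 4 (W != X) on D(W)={3,4,5,6} D(X)={3,4}: no change
So after all 4 constraints: D(Z) = {6,7}

Answer: {6,7}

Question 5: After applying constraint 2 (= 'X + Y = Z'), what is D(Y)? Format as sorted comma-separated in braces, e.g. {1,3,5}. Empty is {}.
Answer: {3,4}

Derivation:
Constraint 1 (W < Z) on D(W)={3,4,5,6,7} D(Z)={3,4,6,7}: W {3,4,5,6,7}->{3,4,5,6}; Z {3,4,6,7}->{4,6,7}
Constraint 2 (X + Y = Z) on D(X)={3,4,5,7} D(Y)={3,4,5,6,7} D(Z)={4,6,7}: X {3,4,5,7}->{3,4}; Y {3,4,5,6,7}->{3,4}; Z {4,6,7}->{6,7}
So after constraint 2: D(Y) = {3,4}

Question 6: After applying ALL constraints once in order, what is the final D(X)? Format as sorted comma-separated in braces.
Constraint 1 (W < Z) on D(W)={3,4,5,6,7} D(Z)={3,4,6,7}: W {3,4,5,6,7}->{3,4,5,6}; Z {3,4,6,7}->{4,6,7}
Constraint 2 (X + Y = Z) on D(X)={3,4,5,7} D(Y)={3,4,5,6,7} D(Z)={4,6,7}: X {3,4,5,7}->{3,4}; Y {3,4,5,6,7}->{3,4}; Z {4,6,7}->{6,7}
Constraint 3 (W != Y) on D(W)={3,4,5,6} D(Y)={3,4}: no change
Constraint 4 (W != X) on D(W)={3,4,5,6} D(X)={3,4}: no change
So after all 4 constraints: D(X) = {3,4}

Answer: {3,4}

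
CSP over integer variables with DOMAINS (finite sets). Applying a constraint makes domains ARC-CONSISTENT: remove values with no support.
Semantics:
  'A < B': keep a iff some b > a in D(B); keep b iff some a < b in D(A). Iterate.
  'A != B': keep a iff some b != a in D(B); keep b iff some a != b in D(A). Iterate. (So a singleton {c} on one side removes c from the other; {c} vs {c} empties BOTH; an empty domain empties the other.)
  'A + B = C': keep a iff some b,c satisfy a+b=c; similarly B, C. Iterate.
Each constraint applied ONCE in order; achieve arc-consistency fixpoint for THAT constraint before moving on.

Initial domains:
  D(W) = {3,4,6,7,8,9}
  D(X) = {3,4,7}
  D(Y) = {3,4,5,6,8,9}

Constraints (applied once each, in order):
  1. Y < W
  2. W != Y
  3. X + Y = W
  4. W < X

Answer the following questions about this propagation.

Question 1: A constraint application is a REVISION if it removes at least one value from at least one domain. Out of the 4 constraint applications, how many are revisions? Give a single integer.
Answer: 3

Derivation:
Constraint 1 (Y < W) on D(Y)={3,4,5,6,8,9} D(W)={3,4,6,7,8,9}: Y {3,4,5,6,8,9}->{3,4,5,6,8}; W {3,4,6,7,8,9}->{4,6,7,8,9} => REVISION
Constraint 2 (W != Y) on D(W)={4,6,7,8,9} D(Y)={3,4,5,6,8}: no change => not a revision
Constraint 3 (X + Y = W) on D(X)={3,4,7} D(Y)={3,4,5,6,8} D(W)={4,6,7,8,9}: X {3,4,7}->{3,4}; Y {3,4,5,6,8}->{3,4,5,6}; W {4,6,7,8,9}->{6,7,8,9} => REVISION
Constraint 4 (W < X) on D(W)={6,7,8,9} D(X)={3,4}: W {6,7,8,9}->{}; X {3,4}->{} => REVISION
Total revisions = 3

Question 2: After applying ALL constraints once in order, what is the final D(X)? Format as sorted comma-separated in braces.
Answer: {}

Derivation:
Constraint 1 (Y < W) on D(Y)={3,4,5,6,8,9} D(W)={3,4,6,7,8,9}: Y {3,4,5,6,8,9}->{3,4,5,6,8}; W {3,4,6,7,8,9}->{4,6,7,8,9}
Constraint 2 (W != Y) on D(W)={4,6,7,8,9} D(Y)={3,4,5,6,8}: no change
Constraint 3 (X + Y = W) on D(X)={3,4,7} D(Y)={3,4,5,6,8} D(W)={4,6,7,8,9}: X {3,4,7}->{3,4}; Y {3,4,5,6,8}->{3,4,5,6}; W {4,6,7,8,9}->{6,7,8,9}
Constraint 4 (W < X) on D(W)={6,7,8,9} D(X)={3,4}: W {6,7,8,9}->{}; X {3,4}->{}
So after all 4 constraints: D(X) = {}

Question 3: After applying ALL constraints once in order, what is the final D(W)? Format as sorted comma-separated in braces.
Constraint 1 (Y < W) on D(Y)={3,4,5,6,8,9} D(W)={3,4,6,7,8,9}: Y {3,4,5,6,8,9}->{3,4,5,6,8}; W {3,4,6,7,8,9}->{4,6,7,8,9}
Constraint 2 (W != Y) on D(W)={4,6,7,8,9} D(Y)={3,4,5,6,8}: no change
Constraint 3 (X + Y = W) on D(X)={3,4,7} D(Y)={3,4,5,6,8} D(W)={4,6,7,8,9}: X {3,4,7}->{3,4}; Y {3,4,5,6,8}->{3,4,5,6}; W {4,6,7,8,9}->{6,7,8,9}
Constraint 4 (W < X) on D(W)={6,7,8,9} D(X)={3,4}: W {6,7,8,9}->{}; X {3,4}->{}
So after all 4 constraints: D(W) = {}

Answer: {}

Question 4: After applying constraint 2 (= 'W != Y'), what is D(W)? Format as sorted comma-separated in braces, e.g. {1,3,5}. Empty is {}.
Answer: {4,6,7,8,9}

Derivation:
Constraint 1 (Y < W) on D(Y)={3,4,5,6,8,9} D(W)={3,4,6,7,8,9}: Y {3,4,5,6,8,9}->{3,4,5,6,8}; W {3,4,6,7,8,9}->{4,6,7,8,9}
Constraint 2 (W != Y) on D(W)={4,6,7,8,9} D(Y)={3,4,5,6,8}: no change
So after constraint 2: D(W) = {4,6,7,8,9}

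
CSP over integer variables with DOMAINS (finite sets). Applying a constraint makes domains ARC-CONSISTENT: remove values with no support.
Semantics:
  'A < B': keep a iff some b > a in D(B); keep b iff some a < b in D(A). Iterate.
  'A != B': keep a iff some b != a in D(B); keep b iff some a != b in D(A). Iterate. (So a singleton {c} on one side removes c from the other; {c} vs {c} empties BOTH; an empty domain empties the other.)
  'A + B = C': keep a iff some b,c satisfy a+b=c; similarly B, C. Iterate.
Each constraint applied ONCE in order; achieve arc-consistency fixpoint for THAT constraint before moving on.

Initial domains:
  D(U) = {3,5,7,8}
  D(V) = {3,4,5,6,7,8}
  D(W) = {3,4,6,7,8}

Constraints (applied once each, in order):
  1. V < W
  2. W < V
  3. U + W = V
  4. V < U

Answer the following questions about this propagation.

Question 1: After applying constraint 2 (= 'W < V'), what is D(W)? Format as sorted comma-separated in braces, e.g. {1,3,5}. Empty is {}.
Constraint 1 (V < W) on D(V)={3,4,5,6,7,8} D(W)={3,4,6,7,8}: V {3,4,5,6,7,8}->{3,4,5,6,7}; W {3,4,6,7,8}->{4,6,7,8}
Constraint 2 (W < V) on D(W)={4,6,7,8} D(V)={3,4,5,6,7}: W {4,6,7,8}->{4,6}; V {3,4,5,6,7}->{5,6,7}
So after constraint 2: D(W) = {4,6}

Answer: {4,6}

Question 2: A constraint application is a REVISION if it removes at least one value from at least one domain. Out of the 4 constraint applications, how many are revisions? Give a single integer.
Answer: 4

Derivation:
Constraint 1 (V < W) on D(V)={3,4,5,6,7,8} D(W)={3,4,6,7,8}: V {3,4,5,6,7,8}->{3,4,5,6,7}; W {3,4,6,7,8}->{4,6,7,8} => REVISION
Constraint 2 (W < V) on D(W)={4,6,7,8} D(V)={3,4,5,6,7}: W {4,6,7,8}->{4,6}; V {3,4,5,6,7}->{5,6,7} => REVISION
Constraint 3 (U + W = V) on D(U)={3,5,7,8} D(W)={4,6} D(V)={5,6,7}: U {3,5,7,8}->{3}; W {4,6}->{4}; V {5,6,7}->{7} => REVISION
Constraint 4 (V < U) on D(V)={7} D(U)={3}: V {7}->{}; U {3}->{} => REVISION
Total revisions = 4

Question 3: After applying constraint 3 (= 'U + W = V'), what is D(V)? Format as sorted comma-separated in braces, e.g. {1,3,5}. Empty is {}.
Constraint 1 (V < W) on D(V)={3,4,5,6,7,8} D(W)={3,4,6,7,8}: V {3,4,5,6,7,8}->{3,4,5,6,7}; W {3,4,6,7,8}->{4,6,7,8}
Constraint 2 (W < V) on D(W)={4,6,7,8} D(V)={3,4,5,6,7}: W {4,6,7,8}->{4,6}; V {3,4,5,6,7}->{5,6,7}
Constraint 3 (U + W = V) on D(U)={3,5,7,8} D(W)={4,6} D(V)={5,6,7}: U {3,5,7,8}->{3}; W {4,6}->{4}; V {5,6,7}->{7}
So after constraint 3: D(V) = {7}

Answer: {7}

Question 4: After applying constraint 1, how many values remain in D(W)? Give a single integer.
Answer: 4

Derivation:
Constraint 1 (V < W) on D(V)={3,4,5,6,7,8} D(W)={3,4,6,7,8}: V {3,4,5,6,7,8}->{3,4,5,6,7}; W {3,4,6,7,8}->{4,6,7,8}
So after constraint 1: D(W)={4,6,7,8}, size = 4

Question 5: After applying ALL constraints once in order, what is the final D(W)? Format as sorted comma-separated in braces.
Answer: {4}

Derivation:
Constraint 1 (V < W) on D(V)={3,4,5,6,7,8} D(W)={3,4,6,7,8}: V {3,4,5,6,7,8}->{3,4,5,6,7}; W {3,4,6,7,8}->{4,6,7,8}
Constraint 2 (W < V) on D(W)={4,6,7,8} D(V)={3,4,5,6,7}: W {4,6,7,8}->{4,6}; V {3,4,5,6,7}->{5,6,7}
Constraint 3 (U + W = V) on D(U)={3,5,7,8} D(W)={4,6} D(V)={5,6,7}: U {3,5,7,8}->{3}; W {4,6}->{4}; V {5,6,7}->{7}
Constraint 4 (V < U) on D(V)={7} D(U)={3}: V {7}->{}; U {3}->{}
So after all 4 constraints: D(W) = {4}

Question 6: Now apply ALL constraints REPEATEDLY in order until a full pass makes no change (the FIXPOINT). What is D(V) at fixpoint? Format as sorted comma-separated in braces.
Answer: {}

Derivation:
pass 0 (initial): D(V)={3,4,5,6,7,8}
pass 1: U {3,5,7,8}->{}; V {3,4,5,6,7,8}->{}; W {3,4,6,7,8}->{4}
pass 2: W {4}->{}
pass 3: no change
Fixpoint after 3 passes: D(V) = {}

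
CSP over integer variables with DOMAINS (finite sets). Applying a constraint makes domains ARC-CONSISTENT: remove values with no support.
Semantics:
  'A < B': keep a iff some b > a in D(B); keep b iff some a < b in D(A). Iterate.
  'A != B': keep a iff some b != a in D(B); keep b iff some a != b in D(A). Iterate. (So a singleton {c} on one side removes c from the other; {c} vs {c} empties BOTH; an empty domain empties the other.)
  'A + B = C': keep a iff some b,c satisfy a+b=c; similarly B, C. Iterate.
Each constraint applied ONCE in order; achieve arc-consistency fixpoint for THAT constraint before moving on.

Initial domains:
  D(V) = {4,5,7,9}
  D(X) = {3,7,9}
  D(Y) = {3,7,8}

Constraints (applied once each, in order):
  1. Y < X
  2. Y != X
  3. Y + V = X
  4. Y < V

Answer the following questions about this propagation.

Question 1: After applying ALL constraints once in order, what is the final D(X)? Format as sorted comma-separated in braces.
Constraint 1 (Y < X) on D(Y)={3,7,8} D(X)={3,7,9}: X {3,7,9}->{7,9}
Constraint 2 (Y != X) on D(Y)={3,7,8} D(X)={7,9}: no change
Constraint 3 (Y + V = X) on D(Y)={3,7,8} D(V)={4,5,7,9} D(X)={7,9}: Y {3,7,8}->{3}; V {4,5,7,9}->{4}; X {7,9}->{7}
Constraint 4 (Y < V) on D(Y)={3} D(V)={4}: no change
So after all 4 constraints: D(X) = {7}

Answer: {7}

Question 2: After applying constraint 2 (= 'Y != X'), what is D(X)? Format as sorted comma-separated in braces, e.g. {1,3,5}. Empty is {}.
Answer: {7,9}

Derivation:
Constraint 1 (Y < X) on D(Y)={3,7,8} D(X)={3,7,9}: X {3,7,9}->{7,9}
Constraint 2 (Y != X) on D(Y)={3,7,8} D(X)={7,9}: no change
So after constraint 2: D(X) = {7,9}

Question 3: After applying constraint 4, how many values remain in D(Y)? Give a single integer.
Constraint 1 (Y < X) on D(Y)={3,7,8} D(X)={3,7,9}: X {3,7,9}->{7,9}
Constraint 2 (Y != X) on D(Y)={3,7,8} D(X)={7,9}: no change
Constraint 3 (Y + V = X) on D(Y)={3,7,8} D(V)={4,5,7,9} D(X)={7,9}: Y {3,7,8}->{3}; V {4,5,7,9}->{4}; X {7,9}->{7}
Constraint 4 (Y < V) on D(Y)={3} D(V)={4}: no change
So after constraint 4: D(Y)={3}, size = 1

Answer: 1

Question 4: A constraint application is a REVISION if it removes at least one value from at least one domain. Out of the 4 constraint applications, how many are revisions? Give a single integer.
Constraint 1 (Y < X) on D(Y)={3,7,8} D(X)={3,7,9}: X {3,7,9}->{7,9} => REVISION
Constraint 2 (Y != X) on D(Y)={3,7,8} D(X)={7,9}: no change => not a revision
Constraint 3 (Y + V = X) on D(Y)={3,7,8} D(V)={4,5,7,9} D(X)={7,9}: Y {3,7,8}->{3}; V {4,5,7,9}->{4}; X {7,9}->{7} => REVISION
Constraint 4 (Y < V) on D(Y)={3} D(V)={4}: no change => not a revision
Total revisions = 2

Answer: 2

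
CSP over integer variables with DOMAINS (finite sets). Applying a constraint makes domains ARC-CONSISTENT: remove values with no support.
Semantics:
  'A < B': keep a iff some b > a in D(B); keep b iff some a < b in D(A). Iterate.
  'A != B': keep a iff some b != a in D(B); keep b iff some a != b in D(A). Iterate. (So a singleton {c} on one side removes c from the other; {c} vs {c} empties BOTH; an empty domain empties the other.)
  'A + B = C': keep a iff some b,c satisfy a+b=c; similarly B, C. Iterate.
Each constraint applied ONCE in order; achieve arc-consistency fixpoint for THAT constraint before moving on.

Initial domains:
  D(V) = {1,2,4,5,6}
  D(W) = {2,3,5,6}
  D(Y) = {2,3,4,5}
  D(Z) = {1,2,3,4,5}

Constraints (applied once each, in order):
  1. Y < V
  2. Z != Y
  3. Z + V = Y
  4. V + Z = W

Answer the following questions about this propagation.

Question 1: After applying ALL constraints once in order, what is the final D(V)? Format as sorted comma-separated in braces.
Answer: {4}

Derivation:
Constraint 1 (Y < V) on D(Y)={2,3,4,5} D(V)={1,2,4,5,6}: V {1,2,4,5,6}->{4,5,6}
Constraint 2 (Z != Y) on D(Z)={1,2,3,4,5} D(Y)={2,3,4,5}: no change
Constraint 3 (Z + V = Y) on D(Z)={1,2,3,4,5} D(V)={4,5,6} D(Y)={2,3,4,5}: Z {1,2,3,4,5}->{1}; V {4,5,6}->{4}; Y {2,3,4,5}->{5}
Constraint 4 (V + Z = W) on D(V)={4} D(Z)={1} D(W)={2,3,5,6}: W {2,3,5,6}->{5}
So after all 4 constraints: D(V) = {4}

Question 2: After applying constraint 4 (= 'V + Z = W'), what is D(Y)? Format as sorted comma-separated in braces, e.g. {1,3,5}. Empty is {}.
Answer: {5}

Derivation:
Constraint 1 (Y < V) on D(Y)={2,3,4,5} D(V)={1,2,4,5,6}: V {1,2,4,5,6}->{4,5,6}
Constraint 2 (Z != Y) on D(Z)={1,2,3,4,5} D(Y)={2,3,4,5}: no change
Constraint 3 (Z + V = Y) on D(Z)={1,2,3,4,5} D(V)={4,5,6} D(Y)={2,3,4,5}: Z {1,2,3,4,5}->{1}; V {4,5,6}->{4}; Y {2,3,4,5}->{5}
Constraint 4 (V + Z = W) on D(V)={4} D(Z)={1} D(W)={2,3,5,6}: W {2,3,5,6}->{5}
So after constraint 4: D(Y) = {5}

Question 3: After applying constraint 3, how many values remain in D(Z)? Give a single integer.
Constraint 1 (Y < V) on D(Y)={2,3,4,5} D(V)={1,2,4,5,6}: V {1,2,4,5,6}->{4,5,6}
Constraint 2 (Z != Y) on D(Z)={1,2,3,4,5} D(Y)={2,3,4,5}: no change
Constraint 3 (Z + V = Y) on D(Z)={1,2,3,4,5} D(V)={4,5,6} D(Y)={2,3,4,5}: Z {1,2,3,4,5}->{1}; V {4,5,6}->{4}; Y {2,3,4,5}->{5}
So after constraint 3: D(Z)={1}, size = 1

Answer: 1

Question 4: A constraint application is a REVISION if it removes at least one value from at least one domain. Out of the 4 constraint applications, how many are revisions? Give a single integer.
Constraint 1 (Y < V) on D(Y)={2,3,4,5} D(V)={1,2,4,5,6}: V {1,2,4,5,6}->{4,5,6} => REVISION
Constraint 2 (Z != Y) on D(Z)={1,2,3,4,5} D(Y)={2,3,4,5}: no change => not a revision
Constraint 3 (Z + V = Y) on D(Z)={1,2,3,4,5} D(V)={4,5,6} D(Y)={2,3,4,5}: Z {1,2,3,4,5}->{1}; V {4,5,6}->{4}; Y {2,3,4,5}->{5} => REVISION
Constraint 4 (V + Z = W) on D(V)={4} D(Z)={1} D(W)={2,3,5,6}: W {2,3,5,6}->{5} => REVISION
Total revisions = 3

Answer: 3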